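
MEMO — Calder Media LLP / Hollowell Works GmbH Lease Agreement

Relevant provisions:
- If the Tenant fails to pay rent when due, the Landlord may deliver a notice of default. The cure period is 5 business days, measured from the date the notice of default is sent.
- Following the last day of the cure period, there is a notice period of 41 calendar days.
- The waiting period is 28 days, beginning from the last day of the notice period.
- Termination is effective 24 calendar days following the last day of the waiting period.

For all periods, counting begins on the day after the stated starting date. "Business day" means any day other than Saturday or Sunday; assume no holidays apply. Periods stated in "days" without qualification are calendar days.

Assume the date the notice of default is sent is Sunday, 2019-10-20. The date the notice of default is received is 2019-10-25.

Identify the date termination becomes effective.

2020-01-26

The last day of the cure period: counting 5 business days from Sunday, 2019-10-20 (Oct 21, Oct 22, Oct 23, Oct 24, Oct 25, skipping weekends) reaches Friday, 2019-10-25.
Adding 41 calendar days to 2019-10-25 gives 2019-12-05, which is the last day of the notice period.
The last day of the waiting period: 28 calendar days after 2019-12-05 is 2020-01-02.
The date termination becomes effective: 2020-01-02 + 24 days = 2020-01-26.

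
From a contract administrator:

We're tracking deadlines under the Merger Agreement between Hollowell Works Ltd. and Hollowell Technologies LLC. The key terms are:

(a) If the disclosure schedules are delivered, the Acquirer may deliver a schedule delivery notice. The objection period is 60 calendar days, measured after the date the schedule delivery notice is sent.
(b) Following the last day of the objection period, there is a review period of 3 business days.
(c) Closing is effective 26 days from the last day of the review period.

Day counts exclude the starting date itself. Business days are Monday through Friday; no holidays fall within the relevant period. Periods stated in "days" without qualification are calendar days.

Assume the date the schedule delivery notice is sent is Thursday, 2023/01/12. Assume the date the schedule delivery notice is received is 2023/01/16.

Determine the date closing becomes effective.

Adding 60 calendar days to 2023/01/12 gives 2023/03/13, which is the last day of the objection period.
From Monday, 2023/03/13, 3 business days (Mar 14, Mar 15, Mar 16, skipping weekends) brings us to Thursday, 2023/03/16, which is the last day of the review period.
The date closing becomes effective: 2023/03/16 + 26 days = 2023/04/11.

2023/04/11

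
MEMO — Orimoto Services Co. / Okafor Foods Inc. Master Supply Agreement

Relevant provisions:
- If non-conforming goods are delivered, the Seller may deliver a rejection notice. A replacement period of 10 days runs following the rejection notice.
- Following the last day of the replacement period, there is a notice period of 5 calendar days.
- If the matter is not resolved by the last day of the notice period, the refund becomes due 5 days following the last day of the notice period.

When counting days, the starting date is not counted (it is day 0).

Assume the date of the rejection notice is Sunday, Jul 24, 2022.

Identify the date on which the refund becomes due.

The last day of the replacement period: Jul 24, 2022 + 10 days = Aug 3, 2022.
Adding 5 calendar days to Aug 3, 2022 gives Aug 8, 2022, which is the last day of the notice period.
Adding 5 calendar days to Aug 8, 2022 gives Aug 13, 2022, which is the date on which the refund becomes due.

Aug 13, 2022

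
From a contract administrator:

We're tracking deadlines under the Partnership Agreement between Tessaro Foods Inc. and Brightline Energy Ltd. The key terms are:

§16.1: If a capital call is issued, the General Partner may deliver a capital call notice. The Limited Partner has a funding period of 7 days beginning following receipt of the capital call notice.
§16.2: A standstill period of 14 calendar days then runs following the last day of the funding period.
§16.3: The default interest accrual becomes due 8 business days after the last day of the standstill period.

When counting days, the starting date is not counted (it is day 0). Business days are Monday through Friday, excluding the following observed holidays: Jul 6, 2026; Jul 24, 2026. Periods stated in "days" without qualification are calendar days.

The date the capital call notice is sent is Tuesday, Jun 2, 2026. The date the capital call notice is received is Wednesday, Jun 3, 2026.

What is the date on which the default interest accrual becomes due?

Jul 7, 2026

The last day of the funding period: 7 calendar days after Jun 3, 2026 is Jun 10, 2026.
Adding 14 calendar days to Jun 10, 2026 gives Jun 24, 2026, which is the last day of the standstill period.
From Wednesday, Jun 24, 2026, 8 business days (Jun 25, Jun 26, Jun 29, Jun 30, Jul 1, Jul 2, Jul 3, Jul 7, skipping weekends and the listed holiday on Jul 6) brings us to Tuesday, Jul 7, 2026, which is the date on which the default interest accrual becomes due.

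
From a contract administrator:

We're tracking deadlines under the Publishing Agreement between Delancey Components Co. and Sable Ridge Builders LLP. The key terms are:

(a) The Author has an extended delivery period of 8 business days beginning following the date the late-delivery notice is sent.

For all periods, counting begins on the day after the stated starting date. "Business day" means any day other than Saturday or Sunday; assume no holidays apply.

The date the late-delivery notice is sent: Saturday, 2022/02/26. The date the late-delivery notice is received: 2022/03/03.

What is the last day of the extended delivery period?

2022/03/09

From Saturday, 2022/02/26, 8 business days (Feb 28, Mar 1, Mar 2, Mar 3, Mar 4, Mar 7, Mar 8, Mar 9, skipping weekends) brings us to Wednesday, 2022/03/09, which is the last day of the extended delivery period.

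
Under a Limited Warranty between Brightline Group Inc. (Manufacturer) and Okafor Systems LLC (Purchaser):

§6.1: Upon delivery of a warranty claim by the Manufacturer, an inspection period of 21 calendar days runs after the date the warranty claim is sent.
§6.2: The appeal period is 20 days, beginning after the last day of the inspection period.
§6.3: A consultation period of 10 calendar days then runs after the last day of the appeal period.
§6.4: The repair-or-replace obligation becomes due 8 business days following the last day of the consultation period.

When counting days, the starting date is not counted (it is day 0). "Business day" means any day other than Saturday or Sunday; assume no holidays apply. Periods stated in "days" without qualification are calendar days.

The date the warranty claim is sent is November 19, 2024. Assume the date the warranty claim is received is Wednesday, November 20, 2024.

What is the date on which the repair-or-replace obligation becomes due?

The last day of the inspection period: 21 calendar days after November 19, 2024 is December 10, 2024.
The last day of the appeal period: 20 calendar days after December 10, 2024 is December 30, 2024.
The last day of the consultation period: December 30, 2024 + 10 days = January 9, 2025.
From Thursday, January 9, 2025, 8 business days (Jan 10, Jan 13, Jan 14, Jan 15, Jan 16, Jan 17, Jan 20, Jan 21, skipping weekends) brings us to Tuesday, January 21, 2025, which is the date on which the repair-or-replace obligation becomes due.

January 21, 2025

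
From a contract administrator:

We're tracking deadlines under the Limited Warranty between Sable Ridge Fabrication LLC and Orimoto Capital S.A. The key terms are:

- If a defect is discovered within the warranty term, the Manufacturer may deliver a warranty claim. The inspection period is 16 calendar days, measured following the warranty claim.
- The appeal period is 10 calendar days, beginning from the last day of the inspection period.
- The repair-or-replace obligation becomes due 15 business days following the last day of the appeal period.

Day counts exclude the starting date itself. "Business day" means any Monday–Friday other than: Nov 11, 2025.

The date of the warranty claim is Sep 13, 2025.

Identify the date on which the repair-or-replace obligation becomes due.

Oct 30, 2025

The last day of the inspection period: Sep 13, 2025 + 16 days = Sep 29, 2025.
The last day of the appeal period: Sep 29, 2025 + 10 days = Oct 9, 2025.
The date on which the repair-or-replace obligation becomes due: 15 business days after Thursday, Oct 9, 2025, skipping weekends — Oct 10, Oct 13, Oct 14, Oct 15, …, Oct 28, Oct 29, Oct 30 — lands on Thursday, Oct 30, 2025.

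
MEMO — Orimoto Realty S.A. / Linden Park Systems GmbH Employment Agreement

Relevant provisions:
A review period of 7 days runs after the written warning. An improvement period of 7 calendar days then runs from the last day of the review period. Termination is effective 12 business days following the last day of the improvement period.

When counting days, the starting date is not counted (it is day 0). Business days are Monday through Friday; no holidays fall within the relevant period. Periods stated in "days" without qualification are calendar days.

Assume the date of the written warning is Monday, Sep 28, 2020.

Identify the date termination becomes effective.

Oct 28, 2020

The last day of the review period: 7 calendar days after Sep 28, 2020 is Oct 5, 2020.
The last day of the improvement period: 7 calendar days after Oct 5, 2020 is Oct 12, 2020.
From Monday, Oct 12, 2020, 12 business days (Oct 13, Oct 14, Oct 15, Oct 16, …, Oct 26, Oct 27, Oct 28, skipping weekends) brings us to Wednesday, Oct 28, 2020, which is the date termination becomes effective.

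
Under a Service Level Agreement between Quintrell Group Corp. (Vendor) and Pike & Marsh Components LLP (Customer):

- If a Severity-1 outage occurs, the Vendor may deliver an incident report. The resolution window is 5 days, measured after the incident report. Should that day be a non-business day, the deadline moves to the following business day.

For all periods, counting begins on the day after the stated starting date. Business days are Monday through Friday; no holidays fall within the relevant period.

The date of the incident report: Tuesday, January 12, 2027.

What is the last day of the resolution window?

The last day of the resolution window: 5 calendar days after January 12, 2027 is January 17, 2027. That falls on a Sunday, so it rolls to the next business day, Monday, January 18, 2027.

January 18, 2027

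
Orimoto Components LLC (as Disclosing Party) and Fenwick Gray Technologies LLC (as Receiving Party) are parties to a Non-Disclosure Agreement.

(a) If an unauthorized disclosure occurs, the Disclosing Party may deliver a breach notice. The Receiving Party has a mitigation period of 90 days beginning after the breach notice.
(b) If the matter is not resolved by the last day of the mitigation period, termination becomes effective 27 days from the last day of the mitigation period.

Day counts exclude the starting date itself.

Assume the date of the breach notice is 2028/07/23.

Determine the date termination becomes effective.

2028/11/17

Adding 90 calendar days to 2028/07/23 gives 2028/10/21, which is the last day of the mitigation period.
Adding 27 calendar days to 2028/10/21 gives 2028/11/17, which is the date termination becomes effective.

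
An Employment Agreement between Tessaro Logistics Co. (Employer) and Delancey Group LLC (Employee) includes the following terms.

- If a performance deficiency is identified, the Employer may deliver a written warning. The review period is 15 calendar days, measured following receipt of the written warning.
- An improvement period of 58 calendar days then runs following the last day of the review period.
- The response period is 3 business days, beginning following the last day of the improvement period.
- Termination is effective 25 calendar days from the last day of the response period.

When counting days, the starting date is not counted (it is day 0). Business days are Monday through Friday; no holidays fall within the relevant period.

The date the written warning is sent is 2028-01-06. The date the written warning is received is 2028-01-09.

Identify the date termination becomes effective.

2028-04-21

The last day of the review period: 15 calendar days after 2028-01-09 is 2028-01-24.
Adding 58 calendar days to 2028-01-24 gives 2028-03-22, which is the last day of the improvement period.
The last day of the response period: 3 business days after Wednesday, 2028-03-22, skipping weekends — Mar 23, Mar 24, Mar 27 — lands on Monday, 2028-03-27.
The date termination becomes effective: 2028-03-27 + 25 days = 2028-04-21.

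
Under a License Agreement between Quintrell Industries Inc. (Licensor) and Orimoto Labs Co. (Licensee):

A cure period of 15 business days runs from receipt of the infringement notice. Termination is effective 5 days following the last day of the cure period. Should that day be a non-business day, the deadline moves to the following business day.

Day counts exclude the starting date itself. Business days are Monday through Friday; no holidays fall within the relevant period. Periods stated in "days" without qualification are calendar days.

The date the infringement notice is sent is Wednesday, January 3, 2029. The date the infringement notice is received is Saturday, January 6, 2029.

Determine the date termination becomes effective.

January 31, 2029

From Saturday, January 6, 2029, 15 business days (Jan 8, Jan 9, Jan 10, Jan 11, …, Jan 24, Jan 25, Jan 26, skipping weekends) brings us to Friday, January 26, 2029, which is the last day of the cure period.
The date termination becomes effective: January 26, 2029 + 5 days = January 31, 2029. January 31, 2029 is a Wednesday, so no roll-forward applies.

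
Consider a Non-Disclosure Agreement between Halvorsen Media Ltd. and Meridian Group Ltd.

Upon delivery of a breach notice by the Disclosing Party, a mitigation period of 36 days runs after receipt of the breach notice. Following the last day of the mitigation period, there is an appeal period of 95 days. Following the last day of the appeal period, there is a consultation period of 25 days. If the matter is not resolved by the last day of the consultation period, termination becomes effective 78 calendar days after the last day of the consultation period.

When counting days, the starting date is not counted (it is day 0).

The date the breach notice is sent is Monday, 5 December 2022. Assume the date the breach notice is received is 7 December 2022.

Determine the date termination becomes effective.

The last day of the mitigation period: 36 calendar days after 7 December 2022 is 12 January 2023.
Adding 95 calendar days to 12 January 2023 gives 17 April 2023, which is the last day of the appeal period.
The last day of the consultation period: 17 April 2023 + 25 days = 12 May 2023.
The date termination becomes effective: 78 calendar days after 12 May 2023 is 29 July 2023.

29 July 2023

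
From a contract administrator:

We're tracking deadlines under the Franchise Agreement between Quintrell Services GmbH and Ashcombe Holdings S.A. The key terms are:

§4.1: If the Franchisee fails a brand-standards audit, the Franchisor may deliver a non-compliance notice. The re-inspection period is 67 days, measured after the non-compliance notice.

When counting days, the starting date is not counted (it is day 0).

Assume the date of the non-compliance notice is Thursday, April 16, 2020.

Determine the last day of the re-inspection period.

Adding 67 calendar days to April 16, 2020 gives June 22, 2020, which is the last day of the re-inspection period.

June 22, 2020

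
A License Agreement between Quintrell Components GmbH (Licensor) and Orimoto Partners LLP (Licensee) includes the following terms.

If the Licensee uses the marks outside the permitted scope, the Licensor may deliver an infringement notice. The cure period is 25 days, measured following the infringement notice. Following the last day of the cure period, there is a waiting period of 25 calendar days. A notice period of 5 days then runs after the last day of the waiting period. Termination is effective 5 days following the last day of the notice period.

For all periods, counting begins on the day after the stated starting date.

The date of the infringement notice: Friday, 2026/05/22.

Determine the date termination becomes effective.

2026/07/21

The last day of the cure period: 25 calendar days after 2026/05/22 is 2026/06/16.
The last day of the waiting period: 2026/06/16 + 25 days = 2026/07/11.
The last day of the notice period: 5 calendar days after 2026/07/11 is 2026/07/16.
Adding 5 calendar days to 2026/07/16 gives 2026/07/21, which is the date termination becomes effective.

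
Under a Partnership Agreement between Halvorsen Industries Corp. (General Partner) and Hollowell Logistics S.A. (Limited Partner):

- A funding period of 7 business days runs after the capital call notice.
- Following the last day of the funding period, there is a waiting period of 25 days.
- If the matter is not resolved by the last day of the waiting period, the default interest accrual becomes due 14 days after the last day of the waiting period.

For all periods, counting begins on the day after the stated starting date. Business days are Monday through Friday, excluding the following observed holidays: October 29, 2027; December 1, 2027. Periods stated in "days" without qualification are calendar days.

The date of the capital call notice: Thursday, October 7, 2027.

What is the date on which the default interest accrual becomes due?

November 26, 2027

The last day of the funding period: counting 7 business days from Thursday, October 7, 2027 (Oct 8, Oct 11, Oct 12, Oct 13, Oct 14, Oct 15, Oct 18, skipping weekends) reaches Monday, October 18, 2027.
The last day of the waiting period: 25 calendar days after October 18, 2027 is November 12, 2027.
The date on which the default interest accrual becomes due: November 12, 2027 + 14 days = November 26, 2027.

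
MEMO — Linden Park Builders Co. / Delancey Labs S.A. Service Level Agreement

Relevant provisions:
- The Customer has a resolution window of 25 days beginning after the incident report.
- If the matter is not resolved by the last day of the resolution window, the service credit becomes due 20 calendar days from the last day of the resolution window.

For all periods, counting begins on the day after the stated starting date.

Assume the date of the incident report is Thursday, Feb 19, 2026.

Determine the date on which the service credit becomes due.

Adding 25 calendar days to Feb 19, 2026 gives Mar 16, 2026, which is the last day of the resolution window.
The date on which the service credit becomes due: Mar 16, 2026 + 20 days = Apr 5, 2026.

Apr 5, 2026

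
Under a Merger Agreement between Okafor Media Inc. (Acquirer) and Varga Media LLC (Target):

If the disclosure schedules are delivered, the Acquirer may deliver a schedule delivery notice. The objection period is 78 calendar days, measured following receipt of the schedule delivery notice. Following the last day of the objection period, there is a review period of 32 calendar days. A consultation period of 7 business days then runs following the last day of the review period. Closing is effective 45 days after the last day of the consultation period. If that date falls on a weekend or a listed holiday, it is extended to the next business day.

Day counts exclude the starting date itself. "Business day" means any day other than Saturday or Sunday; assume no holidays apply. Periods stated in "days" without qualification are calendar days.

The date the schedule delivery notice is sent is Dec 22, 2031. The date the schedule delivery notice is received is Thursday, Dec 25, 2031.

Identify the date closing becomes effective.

Adding 78 calendar days to Dec 25, 2031 gives Mar 12, 2032, which is the last day of the objection period.
Adding 32 calendar days to Mar 12, 2032 gives Apr 13, 2032, which is the last day of the review period.
The last day of the consultation period: 7 business days after Tuesday, Apr 13, 2032, skipping weekends — Apr 14, Apr 15, Apr 16, Apr 19, Apr 20, Apr 21, Apr 22 — lands on Thursday, Apr 22, 2032.
The date closing becomes effective: Apr 22, 2032 + 45 days = Jun 6, 2032. That falls on a Sunday, so it rolls to the next business day, Monday, Jun 7, 2032.

Jun 7, 2032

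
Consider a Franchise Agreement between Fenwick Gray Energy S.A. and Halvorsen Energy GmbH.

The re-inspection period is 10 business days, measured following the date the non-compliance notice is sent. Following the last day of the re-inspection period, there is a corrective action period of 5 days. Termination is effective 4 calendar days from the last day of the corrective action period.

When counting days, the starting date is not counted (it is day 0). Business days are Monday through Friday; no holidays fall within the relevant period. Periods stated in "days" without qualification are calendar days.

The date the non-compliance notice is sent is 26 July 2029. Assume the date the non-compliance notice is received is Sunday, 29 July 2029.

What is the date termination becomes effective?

18 August 2029

From Thursday, 26 July 2029, 10 business days (Jul 27, Jul 30, Jul 31, Aug 1, Aug 2, Aug 3, Aug 6, Aug 7, Aug 8, Aug 9, skipping weekends) brings us to Thursday, 9 August 2029, which is the last day of the re-inspection period.
The last day of the corrective action period: 5 calendar days after 9 August 2029 is 14 August 2029.
Adding 4 calendar days to 14 August 2029 gives 18 August 2029, which is the date termination becomes effective.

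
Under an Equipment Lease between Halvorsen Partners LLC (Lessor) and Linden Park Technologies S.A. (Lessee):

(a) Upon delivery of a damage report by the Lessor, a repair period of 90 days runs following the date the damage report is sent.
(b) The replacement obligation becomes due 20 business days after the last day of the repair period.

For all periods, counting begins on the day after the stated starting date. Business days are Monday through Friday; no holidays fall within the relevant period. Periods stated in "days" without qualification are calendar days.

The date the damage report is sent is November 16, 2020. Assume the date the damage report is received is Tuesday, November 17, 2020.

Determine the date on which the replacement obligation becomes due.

March 12, 2021

The last day of the repair period: November 16, 2020 + 90 days = February 14, 2021.
The date on which the replacement obligation becomes due: 20 business days after Sunday, February 14, 2021, skipping weekends — Feb 15, Feb 16, Feb 17, Feb 18, …, Mar 10, Mar 11, Mar 12 — lands on Friday, March 12, 2021.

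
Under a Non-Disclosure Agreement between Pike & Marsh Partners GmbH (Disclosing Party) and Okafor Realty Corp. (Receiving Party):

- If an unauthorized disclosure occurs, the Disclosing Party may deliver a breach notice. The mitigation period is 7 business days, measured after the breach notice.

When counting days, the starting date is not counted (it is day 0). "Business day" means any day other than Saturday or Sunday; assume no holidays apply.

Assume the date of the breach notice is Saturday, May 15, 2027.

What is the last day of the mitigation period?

The last day of the mitigation period: counting 7 business days from Saturday, May 15, 2027 (May 17, May 18, May 19, May 20, May 21, May 24, May 25, skipping weekends) reaches Tuesday, May 25, 2027.

May 25, 2027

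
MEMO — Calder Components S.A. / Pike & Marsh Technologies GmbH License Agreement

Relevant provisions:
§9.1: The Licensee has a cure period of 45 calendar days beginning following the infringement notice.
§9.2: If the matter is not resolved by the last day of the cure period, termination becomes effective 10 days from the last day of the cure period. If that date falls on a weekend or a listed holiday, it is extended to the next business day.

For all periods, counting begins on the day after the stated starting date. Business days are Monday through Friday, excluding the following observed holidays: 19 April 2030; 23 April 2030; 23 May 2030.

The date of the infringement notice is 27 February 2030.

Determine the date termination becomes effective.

Adding 45 calendar days to 27 February 2030 gives 13 April 2030, which is the last day of the cure period.
The date termination becomes effective: 10 calendar days after 13 April 2030 is 23 April 2030. That falls on Tuesday, a listed holiday, so it rolls to the next business day, Wednesday, 24 April 2030.

24 April 2030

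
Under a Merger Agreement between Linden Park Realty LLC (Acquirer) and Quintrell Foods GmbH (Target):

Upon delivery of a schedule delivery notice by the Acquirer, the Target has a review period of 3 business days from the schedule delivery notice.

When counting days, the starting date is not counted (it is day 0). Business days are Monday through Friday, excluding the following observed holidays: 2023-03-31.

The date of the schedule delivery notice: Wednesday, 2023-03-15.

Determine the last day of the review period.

The last day of the review period: 3 business days after Wednesday, 2023-03-15, skipping weekends — Mar 16, Mar 17, Mar 20 — lands on Monday, 2023-03-20.

2023-03-20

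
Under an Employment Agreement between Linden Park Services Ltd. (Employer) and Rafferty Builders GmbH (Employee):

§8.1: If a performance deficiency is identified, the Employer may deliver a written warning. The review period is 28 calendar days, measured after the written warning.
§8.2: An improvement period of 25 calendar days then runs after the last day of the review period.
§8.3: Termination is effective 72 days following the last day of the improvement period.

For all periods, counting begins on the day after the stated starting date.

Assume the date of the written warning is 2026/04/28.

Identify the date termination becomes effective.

2026/08/31

Adding 28 calendar days to 2026/04/28 gives 2026/05/26, which is the last day of the review period.
The last day of the improvement period: 2026/05/26 + 25 days = 2026/06/20.
The date termination becomes effective: 2026/06/20 + 72 days = 2026/08/31.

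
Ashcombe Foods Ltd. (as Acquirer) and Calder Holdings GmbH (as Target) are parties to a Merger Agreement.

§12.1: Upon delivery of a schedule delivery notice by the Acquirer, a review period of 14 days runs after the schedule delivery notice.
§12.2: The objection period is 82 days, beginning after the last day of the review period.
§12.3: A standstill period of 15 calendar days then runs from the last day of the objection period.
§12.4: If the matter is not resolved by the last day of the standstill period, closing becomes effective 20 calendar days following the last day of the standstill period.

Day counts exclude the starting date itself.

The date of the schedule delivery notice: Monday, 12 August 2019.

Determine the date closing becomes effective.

Adding 14 calendar days to 12 August 2019 gives 26 August 2019, which is the last day of the review period.
Adding 82 calendar days to 26 August 2019 gives 16 November 2019, which is the last day of the objection period.
The last day of the standstill period: 15 calendar days after 16 November 2019 is 1 December 2019.
The date closing becomes effective: 20 calendar days after 1 December 2019 is 21 December 2019.

21 December 2019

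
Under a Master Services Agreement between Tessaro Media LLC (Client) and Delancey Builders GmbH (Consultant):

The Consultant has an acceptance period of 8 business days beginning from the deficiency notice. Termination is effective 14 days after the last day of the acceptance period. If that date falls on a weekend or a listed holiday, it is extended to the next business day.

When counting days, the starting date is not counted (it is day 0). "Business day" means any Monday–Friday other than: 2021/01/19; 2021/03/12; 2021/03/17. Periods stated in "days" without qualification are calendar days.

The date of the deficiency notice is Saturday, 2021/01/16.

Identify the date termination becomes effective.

The last day of the acceptance period: counting 8 business days from Saturday, 2021/01/16 (Jan 18, Jan 20, Jan 21, Jan 22, Jan 25, Jan 26, Jan 27, Jan 28, skipping weekends and the listed holiday on Jan 19) reaches Thursday, 2021/01/28.
The date termination becomes effective: 14 calendar days after 2021/01/28 is 2021/02/11. 2021/02/11 is a Thursday and is not a listed holiday, so no roll-forward applies.

2021/02/11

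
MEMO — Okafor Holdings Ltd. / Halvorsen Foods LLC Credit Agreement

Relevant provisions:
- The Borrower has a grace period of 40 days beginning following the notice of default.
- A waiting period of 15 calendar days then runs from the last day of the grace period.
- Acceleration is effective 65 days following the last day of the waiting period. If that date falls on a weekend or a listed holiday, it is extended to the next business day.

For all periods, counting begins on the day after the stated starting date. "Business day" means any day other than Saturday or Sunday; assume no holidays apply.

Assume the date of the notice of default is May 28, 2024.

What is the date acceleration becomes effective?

September 25, 2024

The last day of the grace period: May 28, 2024 + 40 days = July 7, 2024.
Adding 15 calendar days to July 7, 2024 gives July 22, 2024, which is the last day of the waiting period.
The date acceleration becomes effective: 65 calendar days after July 22, 2024 is September 25, 2024. September 25, 2024 is a Wednesday, so no roll-forward applies.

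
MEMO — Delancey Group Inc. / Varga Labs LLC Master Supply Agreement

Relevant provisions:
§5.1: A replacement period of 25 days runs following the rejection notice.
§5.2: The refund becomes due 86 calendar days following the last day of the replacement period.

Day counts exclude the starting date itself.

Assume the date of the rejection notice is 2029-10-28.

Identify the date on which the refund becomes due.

2030-02-16

The last day of the replacement period: 2029-10-28 + 25 days = 2029-11-22.
The date on which the refund becomes due: 86 calendar days after 2029-11-22 is 2030-02-16.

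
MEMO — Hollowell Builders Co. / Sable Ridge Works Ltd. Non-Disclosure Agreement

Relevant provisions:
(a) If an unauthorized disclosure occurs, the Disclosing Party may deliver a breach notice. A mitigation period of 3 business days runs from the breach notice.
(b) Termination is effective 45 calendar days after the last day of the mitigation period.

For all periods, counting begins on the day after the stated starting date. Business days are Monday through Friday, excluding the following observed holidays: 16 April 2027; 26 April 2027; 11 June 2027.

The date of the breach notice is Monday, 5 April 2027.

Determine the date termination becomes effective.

23 May 2027

The last day of the mitigation period: counting 3 business days from Monday, 5 April 2027 (Apr 6, Apr 7, Apr 8, skipping weekends) reaches Thursday, 8 April 2027.
The date termination becomes effective: 8 April 2027 + 45 days = 23 May 2027.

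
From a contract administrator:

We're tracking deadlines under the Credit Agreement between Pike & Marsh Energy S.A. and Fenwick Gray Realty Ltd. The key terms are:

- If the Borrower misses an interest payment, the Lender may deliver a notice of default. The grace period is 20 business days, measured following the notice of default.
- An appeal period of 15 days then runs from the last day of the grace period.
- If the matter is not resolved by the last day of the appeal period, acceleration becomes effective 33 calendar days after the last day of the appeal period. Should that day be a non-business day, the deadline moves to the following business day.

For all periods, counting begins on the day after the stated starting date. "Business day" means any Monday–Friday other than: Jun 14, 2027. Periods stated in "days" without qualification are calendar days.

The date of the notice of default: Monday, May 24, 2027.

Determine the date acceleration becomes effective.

Aug 9, 2027

The last day of the grace period: 20 business days after Monday, May 24, 2027, skipping weekends and the listed holiday on Jun 14 — May 25, May 26, May 27, May 28, …, Jun 18, Jun 21, Jun 22 — lands on Tuesday, Jun 22, 2027.
The last day of the appeal period: 15 calendar days after Jun 22, 2027 is Jul 7, 2027.
Adding 33 calendar days to Jul 7, 2027 gives Aug 9, 2027, which is the date acceleration becomes effective. Aug 9, 2027 is a Monday and is not a listed holiday, so no roll-forward applies.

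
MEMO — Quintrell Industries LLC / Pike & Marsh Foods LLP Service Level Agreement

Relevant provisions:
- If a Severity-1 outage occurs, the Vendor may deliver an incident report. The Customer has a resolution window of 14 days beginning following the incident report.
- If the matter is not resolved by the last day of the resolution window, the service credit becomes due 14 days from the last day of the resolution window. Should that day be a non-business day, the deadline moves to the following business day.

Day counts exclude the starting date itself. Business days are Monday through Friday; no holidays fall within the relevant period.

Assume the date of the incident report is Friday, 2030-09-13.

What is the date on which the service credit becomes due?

Adding 14 calendar days to 2030-09-13 gives 2030-09-27, which is the last day of the resolution window.
The date on which the service credit becomes due: 2030-09-27 + 14 days = 2030-10-11. 2030-10-11 is a Friday, so no roll-forward applies.

2030-10-11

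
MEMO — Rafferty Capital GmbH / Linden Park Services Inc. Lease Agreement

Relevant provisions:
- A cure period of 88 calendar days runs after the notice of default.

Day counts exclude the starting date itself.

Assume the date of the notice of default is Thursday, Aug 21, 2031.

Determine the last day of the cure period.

Nov 17, 2031

The last day of the cure period: Aug 21, 2031 + 88 days = Nov 17, 2031.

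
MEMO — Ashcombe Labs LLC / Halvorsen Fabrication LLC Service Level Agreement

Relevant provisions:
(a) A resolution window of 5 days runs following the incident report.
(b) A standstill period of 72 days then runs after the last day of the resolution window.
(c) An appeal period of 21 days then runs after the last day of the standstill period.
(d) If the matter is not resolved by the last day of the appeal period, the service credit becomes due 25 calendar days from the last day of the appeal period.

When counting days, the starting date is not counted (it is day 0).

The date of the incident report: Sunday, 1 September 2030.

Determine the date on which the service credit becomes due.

2 January 2031

Adding 5 calendar days to 1 September 2030 gives 6 September 2030, which is the last day of the resolution window.
The last day of the standstill period: 6 September 2030 + 72 days = 17 November 2030.
The last day of the appeal period: 17 November 2030 + 21 days = 8 December 2030.
The date on which the service credit becomes due: 8 December 2030 + 25 days = 2 January 2031.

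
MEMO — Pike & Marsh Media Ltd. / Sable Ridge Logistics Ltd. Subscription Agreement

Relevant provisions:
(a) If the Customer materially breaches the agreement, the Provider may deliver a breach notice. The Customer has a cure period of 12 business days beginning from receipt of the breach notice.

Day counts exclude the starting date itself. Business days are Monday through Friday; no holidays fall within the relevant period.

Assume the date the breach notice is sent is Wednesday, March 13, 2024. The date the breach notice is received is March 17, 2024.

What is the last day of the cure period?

The last day of the cure period: 12 business days after Sunday, March 17, 2024, skipping weekends — Mar 18, Mar 19, Mar 20, Mar 21, …, Mar 29, Apr 1, Apr 2 — lands on Tuesday, April 2, 2024.

April 2, 2024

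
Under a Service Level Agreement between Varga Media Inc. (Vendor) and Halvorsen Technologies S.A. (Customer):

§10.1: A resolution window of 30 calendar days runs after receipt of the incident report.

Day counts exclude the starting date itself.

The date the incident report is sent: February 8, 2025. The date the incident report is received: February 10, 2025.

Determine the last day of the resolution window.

March 12, 2025

Adding 30 calendar days to February 10, 2025 gives March 12, 2025, which is the last day of the resolution window.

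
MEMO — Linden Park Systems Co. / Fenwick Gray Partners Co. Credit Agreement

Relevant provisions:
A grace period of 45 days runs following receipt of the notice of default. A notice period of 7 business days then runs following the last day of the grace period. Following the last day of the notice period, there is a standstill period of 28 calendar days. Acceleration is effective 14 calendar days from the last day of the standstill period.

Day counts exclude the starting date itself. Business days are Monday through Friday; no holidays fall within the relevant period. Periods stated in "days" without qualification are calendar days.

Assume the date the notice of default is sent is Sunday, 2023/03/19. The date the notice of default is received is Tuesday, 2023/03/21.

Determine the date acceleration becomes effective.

Adding 45 calendar days to 2023/03/21 gives 2023/05/05, which is the last day of the grace period.
The last day of the notice period: 7 business days after Friday, 2023/05/05, skipping weekends — May 8, May 9, May 10, May 11, May 12, May 15, May 16 — lands on Tuesday, 2023/05/16.
Adding 28 calendar days to 2023/05/16 gives 2023/06/13, which is the last day of the standstill period.
Adding 14 calendar days to 2023/06/13 gives 2023/06/27, which is the date acceleration becomes effective.

2023/06/27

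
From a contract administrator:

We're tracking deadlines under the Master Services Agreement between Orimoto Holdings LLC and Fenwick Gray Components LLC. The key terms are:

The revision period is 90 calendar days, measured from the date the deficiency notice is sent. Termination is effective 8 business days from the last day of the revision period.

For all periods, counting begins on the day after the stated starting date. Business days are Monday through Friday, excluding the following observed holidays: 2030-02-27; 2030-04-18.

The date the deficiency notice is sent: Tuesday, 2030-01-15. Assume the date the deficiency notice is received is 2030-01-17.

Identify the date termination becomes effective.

Adding 90 calendar days to 2030-01-15 gives 2030-04-15, which is the last day of the revision period.
The date termination becomes effective: 8 business days after Monday, 2030-04-15, skipping weekends and the listed holiday on Apr 18 — Apr 16, Apr 17, Apr 19, Apr 22, Apr 23, Apr 24, Apr 25, Apr 26 — lands on Friday, 2030-04-26.

2030-04-26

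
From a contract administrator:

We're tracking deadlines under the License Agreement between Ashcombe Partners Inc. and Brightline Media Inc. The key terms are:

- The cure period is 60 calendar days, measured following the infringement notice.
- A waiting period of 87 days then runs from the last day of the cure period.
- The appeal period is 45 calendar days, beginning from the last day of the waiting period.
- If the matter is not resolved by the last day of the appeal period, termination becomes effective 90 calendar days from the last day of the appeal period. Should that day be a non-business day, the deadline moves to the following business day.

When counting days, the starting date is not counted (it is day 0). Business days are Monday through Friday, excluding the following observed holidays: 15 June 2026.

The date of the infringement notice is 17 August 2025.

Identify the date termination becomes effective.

The last day of the cure period: 17 August 2025 + 60 days = 16 October 2025.
Adding 87 calendar days to 16 October 2025 gives 11 January 2026, which is the last day of the waiting period.
Adding 45 calendar days to 11 January 2026 gives 25 February 2026, which is the last day of the appeal period.
The date termination becomes effective: 90 calendar days after 25 February 2026 is 26 May 2026. 26 May 2026 is a Tuesday and is not a listed holiday, so no roll-forward applies.

26 May 2026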